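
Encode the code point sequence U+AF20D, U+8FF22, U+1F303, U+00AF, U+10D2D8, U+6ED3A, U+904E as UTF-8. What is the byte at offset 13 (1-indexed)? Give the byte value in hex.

0xC2

1-indexed offset 13 is 0-indexed offset 12.
U+AF20D → 4-byte form F2 AF 88 8D at offsets 0–3.
U+8FF22 → 4-byte form F2 8F BC A2 at offsets 4–7.
U+1F303 → 4-byte form F0 9F 8C 83 at offsets 8–11.
U+00AF → 2-byte form C2 AF at offsets 12–13.
Offset 12 falls in char 4's range; it's byte 1 of C2 AF = 0xC2.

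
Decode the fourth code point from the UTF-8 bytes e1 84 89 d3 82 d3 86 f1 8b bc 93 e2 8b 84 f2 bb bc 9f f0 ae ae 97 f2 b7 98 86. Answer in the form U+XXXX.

Offset 0: leading byte 0xE1 = 11100001 → 3-byte char #1 = E1 84 89.
Offset 3: leading byte 0xD3 = 11010011 → 2-byte char #2 = D3 82.
Offset 5: leading byte 0xD3 = 11010011 → 2-byte char #3 = D3 86.
Offset 7: leading byte 0xF1 = 11110001 → 4-byte char #4 = F1 8B BC 93.
Leading byte 0xF1 = 11110001 matches 11110xxx → 4-byte sequence.
Byte 1: 0xF1 = 11110001, payload 001 (3 bits).
Byte 2: 0x8B = 10001011 (10xxxxxx ✓), payload 001011.
Byte 3: 0xBC = 10111100 (10xxxxxx ✓), payload 111100.
Byte 4: 0x93 = 10010011 (10xxxxxx ✓), payload 010011.
Concatenate: 001001011111100010011 = 0x4BF13 (21 bits → U+4BF13).

U+4BF13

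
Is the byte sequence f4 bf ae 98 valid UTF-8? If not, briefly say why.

invalid (encodes a value above U+10FFFF)

Leading byte 0xF4 = 11110100 → 4-byte form.
Payload = 0x13FB98, which exceeds U+10FFFF, the maximum Unicode code point. (Leading bytes F5–FF, or F4 followed by ≥ 0x90, are invalid.)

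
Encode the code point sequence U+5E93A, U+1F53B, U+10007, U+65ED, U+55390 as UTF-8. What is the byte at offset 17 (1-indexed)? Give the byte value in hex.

0x95

1-indexed offset 17 is 0-indexed offset 16.
U+5E93A → 4-byte form F1 9E A4 BA at offsets 0–3.
U+1F53B → 4-byte form F0 9F 94 BB at offsets 4–7.
U+10007 → 4-byte form F0 90 80 87 at offsets 8–11.
U+65ED → 3-byte form E6 97 AD at offsets 12–14.
U+55390 → 4-byte form F1 95 8E 90 at offsets 15–18.
Offset 16 falls in char 5's range; it's byte 2 of F1 95 8E 90 = 0x95.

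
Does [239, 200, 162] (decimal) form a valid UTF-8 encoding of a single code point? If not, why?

invalid (non-continuation byte where continuation expected)

Leading byte 0xEF = 11101111 → 3-byte form.
Byte 2 is 0xC8 = 11001000, which is not 10xxxxxx — expected a continuation byte.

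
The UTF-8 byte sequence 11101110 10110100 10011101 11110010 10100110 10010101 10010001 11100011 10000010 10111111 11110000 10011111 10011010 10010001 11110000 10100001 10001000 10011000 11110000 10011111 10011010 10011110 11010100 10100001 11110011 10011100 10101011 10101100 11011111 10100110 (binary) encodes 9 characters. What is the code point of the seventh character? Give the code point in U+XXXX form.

Offset 0: leading byte 0xEE = 11101110 → 3-byte char #1 = EE B4 9D.
Offset 3: leading byte 0xF2 = 11110010 → 4-byte char #2 = F2 A6 95 91.
Offset 7: leading byte 0xE3 = 11100011 → 3-byte char #3 = E3 82 BF.
Offset 10: leading byte 0xF0 = 11110000 → 4-byte char #4 = F0 9F 9A 91.
Offset 14: leading byte 0xF0 = 11110000 → 4-byte char #5 = F0 A1 88 98.
Offset 18: leading byte 0xF0 = 11110000 → 4-byte char #6 = F0 9F 9A 9E.
Offset 22: leading byte 0xD4 = 11010100 → 2-byte char #7 = D4 A1.
Leading byte 0xD4 = 11010100 matches 110xxxxx → 2-byte sequence.
Byte 1: 0xD4 = 11010100, payload 10100 (5 bits).
Byte 2: 0xA1 = 10100001 (10xxxxxx ✓), payload 100001.
Concatenate: 10100100001 = 0x521 (11 bits → U+0521).

U+0521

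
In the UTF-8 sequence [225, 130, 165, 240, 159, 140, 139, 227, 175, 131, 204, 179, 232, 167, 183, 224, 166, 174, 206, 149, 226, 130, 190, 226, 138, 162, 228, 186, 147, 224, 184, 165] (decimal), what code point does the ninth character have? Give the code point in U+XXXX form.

Offset 0: leading byte 0xE1 = 11100001 → 3-byte char #1 = E1 82 A5.
Offset 3: leading byte 0xF0 = 11110000 → 4-byte char #2 = F0 9F 8C 8B.
Offset 7: leading byte 0xE3 = 11100011 → 3-byte char #3 = E3 AF 83.
Offset 10: leading byte 0xCC = 11001100 → 2-byte char #4 = CC B3.
Offset 12: leading byte 0xE8 = 11101000 → 3-byte char #5 = E8 A7 B7.
Offset 15: leading byte 0xE0 = 11100000 → 3-byte char #6 = E0 A6 AE.
Offset 18: leading byte 0xCE = 11001110 → 2-byte char #7 = CE 95.
Offset 20: leading byte 0xE2 = 11100010 → 3-byte char #8 = E2 82 BE.
Offset 23: leading byte 0xE2 = 11100010 → 3-byte char #9 = E2 8A A2.
Leading byte 0xE2 = 11100010 matches 1110xxxx → 3-byte sequence.
Byte 1: 0xE2 = 11100010, payload 0010 (4 bits).
Byte 2: 0x8A = 10001010 (10xxxxxx ✓), payload 001010.
Byte 3: 0xA2 = 10100010 (10xxxxxx ✓), payload 100010.
Concatenate: 0010001010100010 = 0x22A2 (16 bits → U+22A2).

U+22A2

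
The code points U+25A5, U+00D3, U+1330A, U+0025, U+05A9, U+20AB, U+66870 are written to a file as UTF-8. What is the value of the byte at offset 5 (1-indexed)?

1-indexed offset 5 is 0-indexed offset 4.
U+25A5 → 3-byte form E2 96 A5 at offsets 0–2.
U+00D3 → 2-byte form C3 93 at offsets 3–4.
Offset 4 falls in char 2's range; it's byte 2 of C3 93 = 0x93.

0x93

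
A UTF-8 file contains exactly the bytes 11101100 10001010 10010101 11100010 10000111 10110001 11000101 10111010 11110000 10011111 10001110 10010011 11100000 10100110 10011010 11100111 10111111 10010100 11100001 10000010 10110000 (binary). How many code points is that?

7

Byte at offset 0: 0xEC = 11101100 → 3-byte char (#1). Advance 3.
Byte at offset 3: 0xE2 = 11100010 → 3-byte char (#2). Advance 3.
Byte at offset 6: 0xC5 = 11000101 → 2-byte char (#3). Advance 2.
Byte at offset 8: 0xF0 = 11110000 → 4-byte char (#4). Advance 4.
Byte at offset 12: 0xE0 = 11100000 → 3-byte char (#5). Advance 3.
Byte at offset 15: 0xE7 = 11100111 → 3-byte char (#6). Advance 3.
Byte at offset 18: 0xE1 = 11100001 → 3-byte char (#7). Advance 3.
Reached end at offset 21 after 7 code points.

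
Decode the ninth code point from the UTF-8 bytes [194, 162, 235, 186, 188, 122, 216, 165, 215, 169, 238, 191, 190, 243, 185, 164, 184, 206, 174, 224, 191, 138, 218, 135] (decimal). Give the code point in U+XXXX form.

U+0FCA

Offset 0: leading byte 0xC2 = 11000010 → 2-byte char #1 = C2 A2.
Offset 2: leading byte 0xEB = 11101011 → 3-byte char #2 = EB BA BC.
Offset 5: leading byte 0x7A = 01111010 → 1-byte char #3 = 7A.
Offset 6: leading byte 0xD8 = 11011000 → 2-byte char #4 = D8 A5.
Offset 8: leading byte 0xD7 = 11010111 → 2-byte char #5 = D7 A9.
Offset 10: leading byte 0xEE = 11101110 → 3-byte char #6 = EE BF BE.
Offset 13: leading byte 0xF3 = 11110011 → 4-byte char #7 = F3 B9 A4 B8.
Offset 17: leading byte 0xCE = 11001110 → 2-byte char #8 = CE AE.
Offset 19: leading byte 0xE0 = 11100000 → 3-byte char #9 = E0 BF 8A.
Leading byte 0xE0 = 11100000 matches 1110xxxx → 3-byte sequence.
Byte 1: 0xE0 = 11100000, payload 0000 (4 bits).
Byte 2: 0xBF = 10111111 (10xxxxxx ✓), payload 111111.
Byte 3: 0x8A = 10001010 (10xxxxxx ✓), payload 001010.
Concatenate: 0000111111001010 = 0xFCA (16 bits → U+0FCA).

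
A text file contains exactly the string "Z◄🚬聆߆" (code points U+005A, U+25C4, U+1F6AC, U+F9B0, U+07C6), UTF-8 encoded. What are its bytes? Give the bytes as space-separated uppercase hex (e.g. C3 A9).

5A E2 97 84 F0 9F 9A AC EF A6 B0 DF 86

U+005A: 1-byte form → 5A.
U+25C4: 3-byte form → E2 97 84.
U+1F6AC: 4-byte form → F0 9F 9A AC.
U+F9B0: 3-byte form → EF A6 B0.
U+07C6: 2-byte form → DF 86.
Concatenated (13 bytes): 5A E2 97 84 F0 9F 9A AC EF A6 B0 DF 86.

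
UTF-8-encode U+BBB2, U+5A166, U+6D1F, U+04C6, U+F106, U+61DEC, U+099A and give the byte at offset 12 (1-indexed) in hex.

1-indexed offset 12 is 0-indexed offset 11.
U+BBB2 → 3-byte form EB AE B2 at offsets 0–2.
U+5A166 → 4-byte form F1 9A 85 A6 at offsets 3–6.
U+6D1F → 3-byte form E6 B4 9F at offsets 7–9.
U+04C6 → 2-byte form D3 86 at offsets 10–11.
Offset 11 falls in char 4's range; it's byte 2 of D3 86 = 0x86.

0x86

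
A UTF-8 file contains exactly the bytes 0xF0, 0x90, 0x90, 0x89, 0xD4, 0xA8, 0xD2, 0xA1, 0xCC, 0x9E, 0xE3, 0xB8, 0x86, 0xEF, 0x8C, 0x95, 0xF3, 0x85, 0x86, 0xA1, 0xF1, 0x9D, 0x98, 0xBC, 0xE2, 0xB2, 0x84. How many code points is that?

Byte at offset 0: 0xF0 = 11110000 → 4-byte char (#1). Advance 4.
Byte at offset 4: 0xD4 = 11010100 → 2-byte char (#2). Advance 2.
Byte at offset 6: 0xD2 = 11010010 → 2-byte char (#3). Advance 2.
Byte at offset 8: 0xCC = 11001100 → 2-byte char (#4). Advance 2.
Byte at offset 10: 0xE3 = 11100011 → 3-byte char (#5). Advance 3.
Byte at offset 13: 0xEF = 11101111 → 3-byte char (#6). Advance 3.
Byte at offset 16: 0xF3 = 11110011 → 4-byte char (#7). Advance 4.
Byte at offset 20: 0xF1 = 11110001 → 4-byte char (#8). Advance 4.
Byte at offset 24: 0xE2 = 11100010 → 3-byte char (#9). Advance 3.
Reached end at offset 27 after 9 code points.

9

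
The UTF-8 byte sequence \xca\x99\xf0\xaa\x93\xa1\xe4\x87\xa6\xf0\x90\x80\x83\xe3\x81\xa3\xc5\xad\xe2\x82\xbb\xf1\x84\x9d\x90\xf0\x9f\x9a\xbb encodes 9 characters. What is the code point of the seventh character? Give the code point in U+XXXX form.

Offset 0: leading byte 0xCA = 11001010 → 2-byte char #1 = CA 99.
Offset 2: leading byte 0xF0 = 11110000 → 4-byte char #2 = F0 AA 93 A1.
Offset 6: leading byte 0xE4 = 11100100 → 3-byte char #3 = E4 87 A6.
Offset 9: leading byte 0xF0 = 11110000 → 4-byte char #4 = F0 90 80 83.
Offset 13: leading byte 0xE3 = 11100011 → 3-byte char #5 = E3 81 A3.
Offset 16: leading byte 0xC5 = 11000101 → 2-byte char #6 = C5 AD.
Offset 18: leading byte 0xE2 = 11100010 → 3-byte char #7 = E2 82 BB.
Leading byte 0xE2 = 11100010 matches 1110xxxx → 3-byte sequence.
Byte 1: 0xE2 = 11100010, payload 0010 (4 bits).
Byte 2: 0x82 = 10000010 (10xxxxxx ✓), payload 000010.
Byte 3: 0xBB = 10111011 (10xxxxxx ✓), payload 111011.
Concatenate: 0010000010111011 = 0x20BB (16 bits → U+20BB).

U+20BB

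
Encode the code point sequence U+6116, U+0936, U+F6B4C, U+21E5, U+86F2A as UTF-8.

E6 84 96 E0 A4 B6 F3 B6 AD 8C E2 87 A5 F2 86 BC AA

U+6116: 3-byte form → E6 84 96.
U+0936: 3-byte form → E0 A4 B6.
U+F6B4C: 4-byte form → F3 B6 AD 8C.
U+21E5: 3-byte form → E2 87 A5.
U+86F2A: 4-byte form → F2 86 BC AA.
Concatenated (17 bytes): E6 84 96 E0 A4 B6 F3 B6 AD 8C E2 87 A5 F2 86 BC AA.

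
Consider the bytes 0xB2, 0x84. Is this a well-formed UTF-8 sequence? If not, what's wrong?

invalid (continuation byte with no leading byte)

Byte 0xB2 = 10110010 has the form 10xxxxxx — a continuation byte — but there is no preceding leading byte.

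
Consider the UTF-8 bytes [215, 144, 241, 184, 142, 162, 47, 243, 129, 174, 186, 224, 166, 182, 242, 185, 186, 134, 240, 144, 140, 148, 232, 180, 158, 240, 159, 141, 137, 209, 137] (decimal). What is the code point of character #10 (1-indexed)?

Offset 0: leading byte 0xD7 = 11010111 → 2-byte char #1 = D7 90.
Offset 2: leading byte 0xF1 = 11110001 → 4-byte char #2 = F1 B8 8E A2.
Offset 6: leading byte 0x2F = 00101111 → 1-byte char #3 = 2F.
Offset 7: leading byte 0xF3 = 11110011 → 4-byte char #4 = F3 81 AE BA.
Offset 11: leading byte 0xE0 = 11100000 → 3-byte char #5 = E0 A6 B6.
Offset 14: leading byte 0xF2 = 11110010 → 4-byte char #6 = F2 B9 BA 86.
Offset 18: leading byte 0xF0 = 11110000 → 4-byte char #7 = F0 90 8C 94.
Offset 22: leading byte 0xE8 = 11101000 → 3-byte char #8 = E8 B4 9E.
Offset 25: leading byte 0xF0 = 11110000 → 4-byte char #9 = F0 9F 8D 89.
Offset 29: leading byte 0xD1 = 11010001 → 2-byte char #10 = D1 89.
Leading byte 0xD1 = 11010001 matches 110xxxxx → 2-byte sequence.
Byte 1: 0xD1 = 11010001, payload 10001 (5 bits).
Byte 2: 0x89 = 10001001 (10xxxxxx ✓), payload 001001.
Concatenate: 10001001001 = 0x449 (11 bits → U+0449).

U+0449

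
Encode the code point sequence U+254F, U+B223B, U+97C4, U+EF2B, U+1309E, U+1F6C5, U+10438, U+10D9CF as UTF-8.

U+254F: 3-byte form → E2 95 8F.
U+B223B: 4-byte form → F2 B2 88 BB.
U+97C4: 3-byte form → E9 9F 84.
U+EF2B: 3-byte form → EE BC AB.
U+1309E: 4-byte form → F0 93 82 9E.
U+1F6C5: 4-byte form → F0 9F 9B 85.
U+10438: 4-byte form → F0 90 90 B8.
U+10D9CF: 4-byte form → F4 8D A7 8F.
Concatenated (29 bytes): E2 95 8F F2 B2 88 BB E9 9F 84 EE BC AB F0 93 82 9E F0 9F 9B 85 F0 90 90 B8 F4 8D A7 8F.

E2 95 8F F2 B2 88 BB E9 9F 84 EE BC AB F0 93 82 9E F0 9F 9B 85 F0 90 90 B8 F4 8D A7 8F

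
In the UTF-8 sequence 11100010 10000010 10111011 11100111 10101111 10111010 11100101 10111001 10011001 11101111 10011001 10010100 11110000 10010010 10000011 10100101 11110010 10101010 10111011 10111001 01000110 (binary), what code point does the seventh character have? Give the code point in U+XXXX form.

Offset 0: leading byte 0xE2 = 11100010 → 3-byte char #1 = E2 82 BB.
Offset 3: leading byte 0xE7 = 11100111 → 3-byte char #2 = E7 AF BA.
Offset 6: leading byte 0xE5 = 11100101 → 3-byte char #3 = E5 B9 99.
Offset 9: leading byte 0xEF = 11101111 → 3-byte char #4 = EF 99 94.
Offset 12: leading byte 0xF0 = 11110000 → 4-byte char #5 = F0 92 83 A5.
Offset 16: leading byte 0xF2 = 11110010 → 4-byte char #6 = F2 AA BB B9.
Offset 20: leading byte 0x46 = 01000110 → 1-byte char #7 = 46.
Leading byte 0x46 = 01000110 matches 0xxxxxxx → 1-byte sequence.
Byte 1: 0x46 = 01000110, payload 1000110 (7 bits).
Concatenate: 1000110 = 0x46 (7 bits → U+0046).

U+0046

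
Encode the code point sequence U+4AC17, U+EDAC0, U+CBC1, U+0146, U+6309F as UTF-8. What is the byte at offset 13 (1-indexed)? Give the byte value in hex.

1-indexed offset 13 is 0-indexed offset 12.
U+4AC17 → 4-byte form F1 8A B0 97 at offsets 0–3.
U+EDAC0 → 4-byte form F3 AD AB 80 at offsets 4–7.
U+CBC1 → 3-byte form EC AF 81 at offsets 8–10.
U+0146 → 2-byte form C5 86 at offsets 11–12.
Offset 12 falls in char 4's range; it's byte 2 of C5 86 = 0x86.

0x86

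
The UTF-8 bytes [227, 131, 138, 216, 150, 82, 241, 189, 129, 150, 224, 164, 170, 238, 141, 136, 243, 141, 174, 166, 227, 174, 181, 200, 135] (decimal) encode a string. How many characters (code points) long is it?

9

Byte at offset 0: 0xE3 = 11100011 → 3-byte char (#1). Advance 3.
Byte at offset 3: 0xD8 = 11011000 → 2-byte char (#2). Advance 2.
Byte at offset 5: 0x52 = 01010010 → 1-byte char (#3). Advance 1.
Byte at offset 6: 0xF1 = 11110001 → 4-byte char (#4). Advance 4.
Byte at offset 10: 0xE0 = 11100000 → 3-byte char (#5). Advance 3.
Byte at offset 13: 0xEE = 11101110 → 3-byte char (#6). Advance 3.
Byte at offset 16: 0xF3 = 11110011 → 4-byte char (#7). Advance 4.
Byte at offset 20: 0xE3 = 11100011 → 3-byte char (#8). Advance 3.
Byte at offset 23: 0xC8 = 11001000 → 2-byte char (#9). Advance 2.
Reached end at offset 25 after 9 code points.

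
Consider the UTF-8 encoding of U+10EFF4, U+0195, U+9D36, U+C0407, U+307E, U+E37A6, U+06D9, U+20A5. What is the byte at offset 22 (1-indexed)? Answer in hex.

1-indexed offset 22 is 0-indexed offset 21.
U+10EFF4 → 4-byte form F4 8E BF B4 at offsets 0–3.
U+0195 → 2-byte form C6 95 at offsets 4–5.
U+9D36 → 3-byte form E9 B4 B6 at offsets 6–8.
U+C0407 → 4-byte form F3 80 90 87 at offsets 9–12.
U+307E → 3-byte form E3 81 BE at offsets 13–15.
U+E37A6 → 4-byte form F3 A3 9E A6 at offsets 16–19.
U+06D9 → 2-byte form DB 99 at offsets 20–21.
Offset 21 falls in char 7's range; it's byte 2 of DB 99 = 0x99.

0x99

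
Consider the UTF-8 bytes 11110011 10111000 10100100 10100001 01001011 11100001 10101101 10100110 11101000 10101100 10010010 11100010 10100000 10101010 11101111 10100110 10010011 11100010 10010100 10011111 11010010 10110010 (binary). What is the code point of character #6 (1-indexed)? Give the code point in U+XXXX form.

Offset 0: leading byte 0xF3 = 11110011 → 4-byte char #1 = F3 B8 A4 A1.
Offset 4: leading byte 0x4B = 01001011 → 1-byte char #2 = 4B.
Offset 5: leading byte 0xE1 = 11100001 → 3-byte char #3 = E1 AD A6.
Offset 8: leading byte 0xE8 = 11101000 → 3-byte char #4 = E8 AC 92.
Offset 11: leading byte 0xE2 = 11100010 → 3-byte char #5 = E2 A0 AA.
Offset 14: leading byte 0xEF = 11101111 → 3-byte char #6 = EF A6 93.
Leading byte 0xEF = 11101111 matches 1110xxxx → 3-byte sequence.
Byte 1: 0xEF = 11101111, payload 1111 (4 bits).
Byte 2: 0xA6 = 10100110 (10xxxxxx ✓), payload 100110.
Byte 3: 0x93 = 10010011 (10xxxxxx ✓), payload 010011.
Concatenate: 1111100110010011 = 0xF993 (16 bits → U+F993).

U+F993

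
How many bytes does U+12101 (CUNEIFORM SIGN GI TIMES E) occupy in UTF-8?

4

U+12101 = 0x12101. UTF-8 uses 1 byte below 0x80, 2 below 0x800, 3 below 0x10000, 4 up to 0x10FFFF. 0x12101 is in U+10000–U+10FFFF → 4 bytes.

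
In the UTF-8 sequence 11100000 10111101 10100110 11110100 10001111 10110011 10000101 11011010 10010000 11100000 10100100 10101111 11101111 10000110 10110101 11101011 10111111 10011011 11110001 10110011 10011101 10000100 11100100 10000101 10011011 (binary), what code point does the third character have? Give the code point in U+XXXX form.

Offset 0: leading byte 0xE0 = 11100000 → 3-byte char #1 = E0 BD A6.
Offset 3: leading byte 0xF4 = 11110100 → 4-byte char #2 = F4 8F B3 85.
Offset 7: leading byte 0xDA = 11011010 → 2-byte char #3 = DA 90.
Leading byte 0xDA = 11011010 matches 110xxxxx → 2-byte sequence.
Byte 1: 0xDA = 11011010, payload 11010 (5 bits).
Byte 2: 0x90 = 10010000 (10xxxxxx ✓), payload 010000.
Concatenate: 11010010000 = 0x690 (11 bits → U+0690).

U+0690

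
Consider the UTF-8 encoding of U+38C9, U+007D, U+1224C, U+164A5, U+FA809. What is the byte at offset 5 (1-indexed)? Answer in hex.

0xF0

1-indexed offset 5 is 0-indexed offset 4.
U+38C9 → 3-byte form E3 A3 89 at offsets 0–2.
U+007D → 1-byte form 7D at offsets 3–3.
U+1224C → 4-byte form F0 92 89 8C at offsets 4–7.
Offset 4 falls in char 3's range; it's byte 1 of F0 92 89 8C = 0xF0.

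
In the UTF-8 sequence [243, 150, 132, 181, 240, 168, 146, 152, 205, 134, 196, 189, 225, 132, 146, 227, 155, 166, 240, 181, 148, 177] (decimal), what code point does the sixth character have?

U+36E6

Offset 0: leading byte 0xF3 = 11110011 → 4-byte char #1 = F3 96 84 B5.
Offset 4: leading byte 0xF0 = 11110000 → 4-byte char #2 = F0 A8 92 98.
Offset 8: leading byte 0xCD = 11001101 → 2-byte char #3 = CD 86.
Offset 10: leading byte 0xC4 = 11000100 → 2-byte char #4 = C4 BD.
Offset 12: leading byte 0xE1 = 11100001 → 3-byte char #5 = E1 84 92.
Offset 15: leading byte 0xE3 = 11100011 → 3-byte char #6 = E3 9B A6.
Leading byte 0xE3 = 11100011 matches 1110xxxx → 3-byte sequence.
Byte 1: 0xE3 = 11100011, payload 0011 (4 bits).
Byte 2: 0x9B = 10011011 (10xxxxxx ✓), payload 011011.
Byte 3: 0xA6 = 10100110 (10xxxxxx ✓), payload 100110.
Concatenate: 0011011011100110 = 0x36E6 (16 bits → U+36E6).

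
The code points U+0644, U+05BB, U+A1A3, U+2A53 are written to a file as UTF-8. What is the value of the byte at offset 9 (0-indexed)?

U+0644 → 2-byte form D9 84 at offsets 0–1.
U+05BB → 2-byte form D6 BB at offsets 2–3.
U+A1A3 → 3-byte form EA 86 A3 at offsets 4–6.
U+2A53 → 3-byte form E2 A9 93 at offsets 7–9.
Offset 9 falls in char 4's range; it's byte 3 of E2 A9 93 = 0x93.

0x93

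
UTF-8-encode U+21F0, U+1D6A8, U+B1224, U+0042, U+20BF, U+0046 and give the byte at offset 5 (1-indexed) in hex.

0x9D

1-indexed offset 5 is 0-indexed offset 4.
U+21F0 → 3-byte form E2 87 B0 at offsets 0–2.
U+1D6A8 → 4-byte form F0 9D 9A A8 at offsets 3–6.
Offset 4 falls in char 2's range; it's byte 2 of F0 9D 9A A8 = 0x9D.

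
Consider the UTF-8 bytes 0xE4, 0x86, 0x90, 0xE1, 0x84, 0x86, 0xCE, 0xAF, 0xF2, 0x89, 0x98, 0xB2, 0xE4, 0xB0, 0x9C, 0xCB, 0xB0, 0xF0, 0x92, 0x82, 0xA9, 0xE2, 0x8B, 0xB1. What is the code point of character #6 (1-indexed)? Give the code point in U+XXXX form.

Offset 0: leading byte 0xE4 = 11100100 → 3-byte char #1 = E4 86 90.
Offset 3: leading byte 0xE1 = 11100001 → 3-byte char #2 = E1 84 86.
Offset 6: leading byte 0xCE = 11001110 → 2-byte char #3 = CE AF.
Offset 8: leading byte 0xF2 = 11110010 → 4-byte char #4 = F2 89 98 B2.
Offset 12: leading byte 0xE4 = 11100100 → 3-byte char #5 = E4 B0 9C.
Offset 15: leading byte 0xCB = 11001011 → 2-byte char #6 = CB B0.
Leading byte 0xCB = 11001011 matches 110xxxxx → 2-byte sequence.
Byte 1: 0xCB = 11001011, payload 01011 (5 bits).
Byte 2: 0xB0 = 10110000 (10xxxxxx ✓), payload 110000.
Concatenate: 01011110000 = 0x2F0 (11 bits → U+02F0).

U+02F0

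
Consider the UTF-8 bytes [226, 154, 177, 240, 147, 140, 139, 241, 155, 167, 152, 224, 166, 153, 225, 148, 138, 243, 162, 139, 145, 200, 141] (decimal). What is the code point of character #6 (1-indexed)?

Offset 0: leading byte 0xE2 = 11100010 → 3-byte char #1 = E2 9A B1.
Offset 3: leading byte 0xF0 = 11110000 → 4-byte char #2 = F0 93 8C 8B.
Offset 7: leading byte 0xF1 = 11110001 → 4-byte char #3 = F1 9B A7 98.
Offset 11: leading byte 0xE0 = 11100000 → 3-byte char #4 = E0 A6 99.
Offset 14: leading byte 0xE1 = 11100001 → 3-byte char #5 = E1 94 8A.
Offset 17: leading byte 0xF3 = 11110011 → 4-byte char #6 = F3 A2 8B 91.
Leading byte 0xF3 = 11110011 matches 11110xxx → 4-byte sequence.
Byte 1: 0xF3 = 11110011, payload 011 (3 bits).
Byte 2: 0xA2 = 10100010 (10xxxxxx ✓), payload 100010.
Byte 3: 0x8B = 10001011 (10xxxxxx ✓), payload 001011.
Byte 4: 0x91 = 10010001 (10xxxxxx ✓), payload 010001.
Concatenate: 011100010001011010001 = 0xE22D1 (21 bits → U+E22D1).

U+E22D1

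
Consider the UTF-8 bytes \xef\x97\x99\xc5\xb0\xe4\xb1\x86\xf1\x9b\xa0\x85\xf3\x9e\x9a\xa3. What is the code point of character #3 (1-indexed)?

U+4C46

Offset 0: leading byte 0xEF = 11101111 → 3-byte char #1 = EF 97 99.
Offset 3: leading byte 0xC5 = 11000101 → 2-byte char #2 = C5 B0.
Offset 5: leading byte 0xE4 = 11100100 → 3-byte char #3 = E4 B1 86.
Leading byte 0xE4 = 11100100 matches 1110xxxx → 3-byte sequence.
Byte 1: 0xE4 = 11100100, payload 0100 (4 bits).
Byte 2: 0xB1 = 10110001 (10xxxxxx ✓), payload 110001.
Byte 3: 0x86 = 10000110 (10xxxxxx ✓), payload 000110.
Concatenate: 0100110001000110 = 0x4C46 (16 bits → U+4C46).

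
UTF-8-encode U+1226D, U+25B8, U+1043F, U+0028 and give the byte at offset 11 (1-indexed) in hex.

1-indexed offset 11 is 0-indexed offset 10.
U+1226D → 4-byte form F0 92 89 AD at offsets 0–3.
U+25B8 → 3-byte form E2 96 B8 at offsets 4–6.
U+1043F → 4-byte form F0 90 90 BF at offsets 7–10.
Offset 10 falls in char 3's range; it's byte 4 of F0 90 90 BF = 0xBF.

0xBF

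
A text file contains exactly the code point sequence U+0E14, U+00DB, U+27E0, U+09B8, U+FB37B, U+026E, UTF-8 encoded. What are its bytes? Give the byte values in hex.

U+0E14: 3-byte form → E0 B8 94.
U+00DB: 2-byte form → C3 9B.
U+27E0: 3-byte form → E2 9F A0.
U+09B8: 3-byte form → E0 A6 B8.
U+FB37B: 4-byte form → F3 BB 8D BB.
U+026E: 2-byte form → C9 AE.
Concatenated (17 bytes): E0 B8 94 C3 9B E2 9F A0 E0 A6 B8 F3 BB 8D BB C9 AE.

E0 B8 94 C3 9B E2 9F A0 E0 A6 B8 F3 BB 8D BB C9 AE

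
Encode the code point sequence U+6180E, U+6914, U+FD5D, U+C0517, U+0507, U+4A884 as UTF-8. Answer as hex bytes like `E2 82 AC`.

U+6180E: 4-byte form → F1 A1 A0 8E.
U+6914: 3-byte form → E6 A4 94.
U+FD5D: 3-byte form → EF B5 9D.
U+C0517: 4-byte form → F3 80 94 97.
U+0507: 2-byte form → D4 87.
U+4A884: 4-byte form → F1 8A A2 84.
Concatenated (20 bytes): F1 A1 A0 8E E6 A4 94 EF B5 9D F3 80 94 97 D4 87 F1 8A A2 84.

F1 A1 A0 8E E6 A4 94 EF B5 9D F3 80 94 97 D4 87 F1 8A A2 84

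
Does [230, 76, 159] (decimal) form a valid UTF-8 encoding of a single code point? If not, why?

Leading byte 0xE6 = 11100110 → 3-byte form.
Byte 2 is 0x4C = 01001100, which is not 10xxxxxx — expected a continuation byte.

invalid (non-continuation byte where continuation expected)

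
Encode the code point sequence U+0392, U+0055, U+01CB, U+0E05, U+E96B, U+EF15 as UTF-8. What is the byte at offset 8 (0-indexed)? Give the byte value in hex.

U+0392 → 2-byte form CE 92 at offsets 0–1.
U+0055 → 1-byte form 55 at offsets 2–2.
U+01CB → 2-byte form C7 8B at offsets 3–4.
U+0E05 → 3-byte form E0 B8 85 at offsets 5–7.
U+E96B → 3-byte form EE A5 AB at offsets 8–10.
Offset 8 falls in char 5's range; it's byte 1 of EE A5 AB = 0xEE.

0xEE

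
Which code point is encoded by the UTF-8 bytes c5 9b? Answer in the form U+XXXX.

U+015B

Leading byte 0xC5 = 11000101 matches 110xxxxx → 2-byte sequence.
Byte 1: 0xC5 = 11000101, payload 00101 (5 bits).
Byte 2: 0x9B = 10011011 (10xxxxxx ✓), payload 011011.
Concatenate: 00101011011 = 0x15B (11 bits → U+015B).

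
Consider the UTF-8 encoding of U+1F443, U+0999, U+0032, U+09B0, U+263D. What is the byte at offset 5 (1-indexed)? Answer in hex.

0xE0

1-indexed offset 5 is 0-indexed offset 4.
U+1F443 → 4-byte form F0 9F 91 83 at offsets 0–3.
U+0999 → 3-byte form E0 A6 99 at offsets 4–6.
Offset 4 falls in char 2's range; it's byte 1 of E0 A6 99 = 0xE0.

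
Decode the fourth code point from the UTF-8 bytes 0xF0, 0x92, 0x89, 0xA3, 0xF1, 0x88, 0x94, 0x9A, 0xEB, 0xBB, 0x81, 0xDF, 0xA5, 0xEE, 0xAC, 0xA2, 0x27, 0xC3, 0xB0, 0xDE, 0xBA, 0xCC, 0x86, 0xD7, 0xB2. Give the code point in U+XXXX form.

U+07E5

Offset 0: leading byte 0xF0 = 11110000 → 4-byte char #1 = F0 92 89 A3.
Offset 4: leading byte 0xF1 = 11110001 → 4-byte char #2 = F1 88 94 9A.
Offset 8: leading byte 0xEB = 11101011 → 3-byte char #3 = EB BB 81.
Offset 11: leading byte 0xDF = 11011111 → 2-byte char #4 = DF A5.
Leading byte 0xDF = 11011111 matches 110xxxxx → 2-byte sequence.
Byte 1: 0xDF = 11011111, payload 11111 (5 bits).
Byte 2: 0xA5 = 10100101 (10xxxxxx ✓), payload 100101.
Concatenate: 11111100101 = 0x7E5 (11 bits → U+07E5).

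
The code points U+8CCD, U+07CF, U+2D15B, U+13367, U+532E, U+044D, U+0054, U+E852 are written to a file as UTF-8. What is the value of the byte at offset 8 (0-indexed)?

U+8CCD → 3-byte form E8 B3 8D at offsets 0–2.
U+07CF → 2-byte form DF 8F at offsets 3–4.
U+2D15B → 4-byte form F0 AD 85 9B at offsets 5–8.
Offset 8 falls in char 3's range; it's byte 4 of F0 AD 85 9B = 0x9B.

0x9B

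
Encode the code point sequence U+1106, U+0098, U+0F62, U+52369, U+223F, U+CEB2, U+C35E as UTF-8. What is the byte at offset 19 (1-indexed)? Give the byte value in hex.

1-indexed offset 19 is 0-indexed offset 18.
U+1106 → 3-byte form E1 84 86 at offsets 0–2.
U+0098 → 2-byte form C2 98 at offsets 3–4.
U+0F62 → 3-byte form E0 BD A2 at offsets 5–7.
U+52369 → 4-byte form F1 92 8D A9 at offsets 8–11.
U+223F → 3-byte form E2 88 BF at offsets 12–14.
U+CEB2 → 3-byte form EC BA B2 at offsets 15–17.
U+C35E → 3-byte form EC 8D 9E at offsets 18–20.
Offset 18 falls in char 7's range; it's byte 1 of EC 8D 9E = 0xEC.

0xEC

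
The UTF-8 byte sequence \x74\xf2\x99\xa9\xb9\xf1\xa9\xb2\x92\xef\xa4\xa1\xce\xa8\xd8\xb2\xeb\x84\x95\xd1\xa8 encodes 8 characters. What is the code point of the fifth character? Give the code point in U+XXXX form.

U+03A8

Offset 0: leading byte 0x74 = 01110100 → 1-byte char #1 = 74.
Offset 1: leading byte 0xF2 = 11110010 → 4-byte char #2 = F2 99 A9 B9.
Offset 5: leading byte 0xF1 = 11110001 → 4-byte char #3 = F1 A9 B2 92.
Offset 9: leading byte 0xEF = 11101111 → 3-byte char #4 = EF A4 A1.
Offset 12: leading byte 0xCE = 11001110 → 2-byte char #5 = CE A8.
Leading byte 0xCE = 11001110 matches 110xxxxx → 2-byte sequence.
Byte 1: 0xCE = 11001110, payload 01110 (5 bits).
Byte 2: 0xA8 = 10101000 (10xxxxxx ✓), payload 101000.
Concatenate: 01110101000 = 0x3A8 (11 bits → U+03A8).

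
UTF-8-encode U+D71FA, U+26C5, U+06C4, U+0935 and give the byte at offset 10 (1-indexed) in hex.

1-indexed offset 10 is 0-indexed offset 9.
U+D71FA → 4-byte form F3 97 87 BA at offsets 0–3.
U+26C5 → 3-byte form E2 9B 85 at offsets 4–6.
U+06C4 → 2-byte form DB 84 at offsets 7–8.
U+0935 → 3-byte form E0 A4 B5 at offsets 9–11.
Offset 9 falls in char 4's range; it's byte 1 of E0 A4 B5 = 0xE0.

0xE0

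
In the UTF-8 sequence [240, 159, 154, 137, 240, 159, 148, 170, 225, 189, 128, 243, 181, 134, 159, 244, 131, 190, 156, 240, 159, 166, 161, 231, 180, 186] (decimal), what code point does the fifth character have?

Offset 0: leading byte 0xF0 = 11110000 → 4-byte char #1 = F0 9F 9A 89.
Offset 4: leading byte 0xF0 = 11110000 → 4-byte char #2 = F0 9F 94 AA.
Offset 8: leading byte 0xE1 = 11100001 → 3-byte char #3 = E1 BD 80.
Offset 11: leading byte 0xF3 = 11110011 → 4-byte char #4 = F3 B5 86 9F.
Offset 15: leading byte 0xF4 = 11110100 → 4-byte char #5 = F4 83 BE 9C.
Leading byte 0xF4 = 11110100 matches 11110xxx → 4-byte sequence.
Byte 1: 0xF4 = 11110100, payload 100 (3 bits).
Byte 2: 0x83 = 10000011 (10xxxxxx ✓), payload 000011.
Byte 3: 0xBE = 10111110 (10xxxxxx ✓), payload 111110.
Byte 4: 0x9C = 10011100 (10xxxxxx ✓), payload 011100.
Concatenate: 100000011111110011100 = 0x103F9C (21 bits → U+103F9C).

U+103F9C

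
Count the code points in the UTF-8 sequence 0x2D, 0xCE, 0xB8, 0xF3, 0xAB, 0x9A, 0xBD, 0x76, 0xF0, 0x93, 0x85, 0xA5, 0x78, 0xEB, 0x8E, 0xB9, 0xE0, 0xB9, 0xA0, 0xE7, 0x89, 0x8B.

9

Byte at offset 0: 0x2D = 00101101 → 1-byte char (#1). Advance 1.
Byte at offset 1: 0xCE = 11001110 → 2-byte char (#2). Advance 2.
Byte at offset 3: 0xF3 = 11110011 → 4-byte char (#3). Advance 4.
Byte at offset 7: 0x76 = 01110110 → 1-byte char (#4). Advance 1.
Byte at offset 8: 0xF0 = 11110000 → 4-byte char (#5). Advance 4.
Byte at offset 12: 0x78 = 01111000 → 1-byte char (#6). Advance 1.
Byte at offset 13: 0xEB = 11101011 → 3-byte char (#7). Advance 3.
Byte at offset 16: 0xE0 = 11100000 → 3-byte char (#8). Advance 3.
Byte at offset 19: 0xE7 = 11100111 → 3-byte char (#9). Advance 3.
Reached end at offset 22 after 9 code points.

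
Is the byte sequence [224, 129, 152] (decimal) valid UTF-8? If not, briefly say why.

Leading byte 0xE0 = 11100000 → 3-byte form.
Continuation bytes all match 10xxxxxx. Payload decodes to 0x58.
But 0x58 < 0x800, the minimum for a 3-byte sequence — this is an overlong encoding.

invalid (overlong encoding)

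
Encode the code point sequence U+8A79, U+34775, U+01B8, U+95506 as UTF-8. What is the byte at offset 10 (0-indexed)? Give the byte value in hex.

0x95

U+8A79 → 3-byte form E8 A9 B9 at offsets 0–2.
U+34775 → 4-byte form F0 B4 9D B5 at offsets 3–6.
U+01B8 → 2-byte form C6 B8 at offsets 7–8.
U+95506 → 4-byte form F2 95 94 86 at offsets 9–12.
Offset 10 falls in char 4's range; it's byte 2 of F2 95 94 86 = 0x95.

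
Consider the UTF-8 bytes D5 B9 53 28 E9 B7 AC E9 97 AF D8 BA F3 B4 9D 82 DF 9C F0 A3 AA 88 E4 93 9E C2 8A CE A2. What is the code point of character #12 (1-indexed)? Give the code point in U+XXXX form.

Offset 0: leading byte 0xD5 = 11010101 → 2-byte char #1 = D5 B9.
Offset 2: leading byte 0x53 = 01010011 → 1-byte char #2 = 53.
Offset 3: leading byte 0x28 = 00101000 → 1-byte char #3 = 28.
Offset 4: leading byte 0xE9 = 11101001 → 3-byte char #4 = E9 B7 AC.
Offset 7: leading byte 0xE9 = 11101001 → 3-byte char #5 = E9 97 AF.
Offset 10: leading byte 0xD8 = 11011000 → 2-byte char #6 = D8 BA.
Offset 12: leading byte 0xF3 = 11110011 → 4-byte char #7 = F3 B4 9D 82.
Offset 16: leading byte 0xDF = 11011111 → 2-byte char #8 = DF 9C.
Offset 18: leading byte 0xF0 = 11110000 → 4-byte char #9 = F0 A3 AA 88.
Offset 22: leading byte 0xE4 = 11100100 → 3-byte char #10 = E4 93 9E.
Offset 25: leading byte 0xC2 = 11000010 → 2-byte char #11 = C2 8A.
Offset 27: leading byte 0xCE = 11001110 → 2-byte char #12 = CE A2.
Leading byte 0xCE = 11001110 matches 110xxxxx → 2-byte sequence.
Byte 1: 0xCE = 11001110, payload 01110 (5 bits).
Byte 2: 0xA2 = 10100010 (10xxxxxx ✓), payload 100010.
Concatenate: 01110100010 = 0x3A2 (11 bits → U+03A2).

U+03A2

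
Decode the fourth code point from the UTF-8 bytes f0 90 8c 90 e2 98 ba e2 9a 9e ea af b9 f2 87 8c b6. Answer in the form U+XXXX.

Offset 0: leading byte 0xF0 = 11110000 → 4-byte char #1 = F0 90 8C 90.
Offset 4: leading byte 0xE2 = 11100010 → 3-byte char #2 = E2 98 BA.
Offset 7: leading byte 0xE2 = 11100010 → 3-byte char #3 = E2 9A 9E.
Offset 10: leading byte 0xEA = 11101010 → 3-byte char #4 = EA AF B9.
Leading byte 0xEA = 11101010 matches 1110xxxx → 3-byte sequence.
Byte 1: 0xEA = 11101010, payload 1010 (4 bits).
Byte 2: 0xAF = 10101111 (10xxxxxx ✓), payload 101111.
Byte 3: 0xB9 = 10111001 (10xxxxxx ✓), payload 111001.
Concatenate: 1010101111111001 = 0xABF9 (16 bits → U+ABF9).

U+ABF9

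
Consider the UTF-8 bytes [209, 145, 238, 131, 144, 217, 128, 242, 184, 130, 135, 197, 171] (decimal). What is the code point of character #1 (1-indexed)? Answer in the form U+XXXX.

Offset 0: leading byte 0xD1 = 11010001 → 2-byte char #1 = D1 91.
Leading byte 0xD1 = 11010001 matches 110xxxxx → 2-byte sequence.
Byte 1: 0xD1 = 11010001, payload 10001 (5 bits).
Byte 2: 0x91 = 10010001 (10xxxxxx ✓), payload 010001.
Concatenate: 10001010001 = 0x451 (11 bits → U+0451).

U+0451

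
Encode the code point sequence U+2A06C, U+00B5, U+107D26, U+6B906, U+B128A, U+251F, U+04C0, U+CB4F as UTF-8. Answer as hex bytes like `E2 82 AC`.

U+2A06C: 4-byte form → F0 AA 81 AC.
U+00B5: 2-byte form → C2 B5.
U+107D26: 4-byte form → F4 87 B4 A6.
U+6B906: 4-byte form → F1 AB A4 86.
U+B128A: 4-byte form → F2 B1 8A 8A.
U+251F: 3-byte form → E2 94 9F.
U+04C0: 2-byte form → D3 80.
U+CB4F: 3-byte form → EC AD 8F.
Concatenated (26 bytes): F0 AA 81 AC C2 B5 F4 87 B4 A6 F1 AB A4 86 F2 B1 8A 8A E2 94 9F D3 80 EC AD 8F.

F0 AA 81 AC C2 B5 F4 87 B4 A6 F1 AB A4 86 F2 B1 8A 8A E2 94 9F D3 80 EC AD 8F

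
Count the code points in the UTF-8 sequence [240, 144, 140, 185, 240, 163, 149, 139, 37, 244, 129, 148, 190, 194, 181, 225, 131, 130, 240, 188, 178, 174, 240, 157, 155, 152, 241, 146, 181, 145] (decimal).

Byte at offset 0: 0xF0 = 11110000 → 4-byte char (#1). Advance 4.
Byte at offset 4: 0xF0 = 11110000 → 4-byte char (#2). Advance 4.
Byte at offset 8: 0x25 = 00100101 → 1-byte char (#3). Advance 1.
Byte at offset 9: 0xF4 = 11110100 → 4-byte char (#4). Advance 4.
Byte at offset 13: 0xC2 = 11000010 → 2-byte char (#5). Advance 2.
Byte at offset 15: 0xE1 = 11100001 → 3-byte char (#6). Advance 3.
Byte at offset 18: 0xF0 = 11110000 → 4-byte char (#7). Advance 4.
Byte at offset 22: 0xF0 = 11110000 → 4-byte char (#8). Advance 4.
Byte at offset 26: 0xF1 = 11110001 → 4-byte char (#9). Advance 4.
Reached end at offset 30 after 9 code points.

9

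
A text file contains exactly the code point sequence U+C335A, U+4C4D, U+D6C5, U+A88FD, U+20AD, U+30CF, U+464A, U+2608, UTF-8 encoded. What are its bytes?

F3 83 8D 9A E4 B1 8D ED 9B 85 F2 A8 A3 BD E2 82 AD E3 83 8F E4 99 8A E2 98 88

U+C335A: 4-byte form → F3 83 8D 9A.
U+4C4D: 3-byte form → E4 B1 8D.
U+D6C5: 3-byte form → ED 9B 85.
U+A88FD: 4-byte form → F2 A8 A3 BD.
U+20AD: 3-byte form → E2 82 AD.
U+30CF: 3-byte form → E3 83 8F.
U+464A: 3-byte form → E4 99 8A.
U+2608: 3-byte form → E2 98 88.
Concatenated (26 bytes): F3 83 8D 9A E4 B1 8D ED 9B 85 F2 A8 A3 BD E2 82 AD E3 83 8F E4 99 8A E2 98 88.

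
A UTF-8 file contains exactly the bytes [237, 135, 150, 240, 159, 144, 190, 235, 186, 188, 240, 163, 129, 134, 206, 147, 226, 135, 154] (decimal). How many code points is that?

6

Byte at offset 0: 0xED = 11101101 → 3-byte char (#1). Advance 3.
Byte at offset 3: 0xF0 = 11110000 → 4-byte char (#2). Advance 4.
Byte at offset 7: 0xEB = 11101011 → 3-byte char (#3). Advance 3.
Byte at offset 10: 0xF0 = 11110000 → 4-byte char (#4). Advance 4.
Byte at offset 14: 0xCE = 11001110 → 2-byte char (#5). Advance 2.
Byte at offset 16: 0xE2 = 11100010 → 3-byte char (#6). Advance 3.
Reached end at offset 19 after 6 code points.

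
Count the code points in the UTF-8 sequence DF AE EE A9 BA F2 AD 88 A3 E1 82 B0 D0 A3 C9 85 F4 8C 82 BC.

7

Byte at offset 0: 0xDF = 11011111 → 2-byte char (#1). Advance 2.
Byte at offset 2: 0xEE = 11101110 → 3-byte char (#2). Advance 3.
Byte at offset 5: 0xF2 = 11110010 → 4-byte char (#3). Advance 4.
Byte at offset 9: 0xE1 = 11100001 → 3-byte char (#4). Advance 3.
Byte at offset 12: 0xD0 = 11010000 → 2-byte char (#5). Advance 2.
Byte at offset 14: 0xC9 = 11001001 → 2-byte char (#6). Advance 2.
Byte at offset 16: 0xF4 = 11110100 → 4-byte char (#7). Advance 4.
Reached end at offset 20 after 7 code points.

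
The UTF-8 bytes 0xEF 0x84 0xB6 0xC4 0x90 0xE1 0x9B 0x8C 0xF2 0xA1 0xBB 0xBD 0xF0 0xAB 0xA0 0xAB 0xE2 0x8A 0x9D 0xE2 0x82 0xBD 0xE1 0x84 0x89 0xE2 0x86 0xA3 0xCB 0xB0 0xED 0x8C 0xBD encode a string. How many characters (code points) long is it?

11

Byte at offset 0: 0xEF = 11101111 → 3-byte char (#1). Advance 3.
Byte at offset 3: 0xC4 = 11000100 → 2-byte char (#2). Advance 2.
Byte at offset 5: 0xE1 = 11100001 → 3-byte char (#3). Advance 3.
Byte at offset 8: 0xF2 = 11110010 → 4-byte char (#4). Advance 4.
Byte at offset 12: 0xF0 = 11110000 → 4-byte char (#5). Advance 4.
Byte at offset 16: 0xE2 = 11100010 → 3-byte char (#6). Advance 3.
Byte at offset 19: 0xE2 = 11100010 → 3-byte char (#7). Advance 3.
Byte at offset 22: 0xE1 = 11100001 → 3-byte char (#8). Advance 3.
Byte at offset 25: 0xE2 = 11100010 → 3-byte char (#9). Advance 3.
Byte at offset 28: 0xCB = 11001011 → 2-byte char (#10). Advance 2.
Byte at offset 30: 0xED = 11101101 → 3-byte char (#11). Advance 3.
Reached end at offset 33 after 11 code points.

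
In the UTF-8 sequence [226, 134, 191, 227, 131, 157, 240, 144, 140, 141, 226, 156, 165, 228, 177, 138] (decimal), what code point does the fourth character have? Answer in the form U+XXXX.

U+2725

Offset 0: leading byte 0xE2 = 11100010 → 3-byte char #1 = E2 86 BF.
Offset 3: leading byte 0xE3 = 11100011 → 3-byte char #2 = E3 83 9D.
Offset 6: leading byte 0xF0 = 11110000 → 4-byte char #3 = F0 90 8C 8D.
Offset 10: leading byte 0xE2 = 11100010 → 3-byte char #4 = E2 9C A5.
Leading byte 0xE2 = 11100010 matches 1110xxxx → 3-byte sequence.
Byte 1: 0xE2 = 11100010, payload 0010 (4 bits).
Byte 2: 0x9C = 10011100 (10xxxxxx ✓), payload 011100.
Byte 3: 0xA5 = 10100101 (10xxxxxx ✓), payload 100101.
Concatenate: 0010011100100101 = 0x2725 (16 bits → U+2725).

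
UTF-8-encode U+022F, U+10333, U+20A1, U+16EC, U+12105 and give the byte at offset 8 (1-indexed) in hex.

1-indexed offset 8 is 0-indexed offset 7.
U+022F → 2-byte form C8 AF at offsets 0–1.
U+10333 → 4-byte form F0 90 8C B3 at offsets 2–5.
U+20A1 → 3-byte form E2 82 A1 at offsets 6–8.
Offset 7 falls in char 3's range; it's byte 2 of E2 82 A1 = 0x82.

0x82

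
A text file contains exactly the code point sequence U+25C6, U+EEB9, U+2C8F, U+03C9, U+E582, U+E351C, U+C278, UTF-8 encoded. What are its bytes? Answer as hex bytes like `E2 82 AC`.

E2 97 86 EE BA B9 E2 B2 8F CF 89 EE 96 82 F3 A3 94 9C EC 89 B8

U+25C6: 3-byte form → E2 97 86.
U+EEB9: 3-byte form → EE BA B9.
U+2C8F: 3-byte form → E2 B2 8F.
U+03C9: 2-byte form → CF 89.
U+E582: 3-byte form → EE 96 82.
U+E351C: 4-byte form → F3 A3 94 9C.
U+C278: 3-byte form → EC 89 B8.
Concatenated (21 bytes): E2 97 86 EE BA B9 E2 B2 8F CF 89 EE 96 82 F3 A3 94 9C EC 89 B8.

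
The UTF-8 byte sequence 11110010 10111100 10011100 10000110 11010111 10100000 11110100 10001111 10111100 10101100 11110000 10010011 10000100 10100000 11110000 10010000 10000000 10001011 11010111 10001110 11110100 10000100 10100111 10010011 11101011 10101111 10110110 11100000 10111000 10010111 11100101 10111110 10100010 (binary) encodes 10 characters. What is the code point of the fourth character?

U+13120

Offset 0: leading byte 0xF2 = 11110010 → 4-byte char #1 = F2 BC 9C 86.
Offset 4: leading byte 0xD7 = 11010111 → 2-byte char #2 = D7 A0.
Offset 6: leading byte 0xF4 = 11110100 → 4-byte char #3 = F4 8F BC AC.
Offset 10: leading byte 0xF0 = 11110000 → 4-byte char #4 = F0 93 84 A0.
Leading byte 0xF0 = 11110000 matches 11110xxx → 4-byte sequence.
Byte 1: 0xF0 = 11110000, payload 000 (3 bits).
Byte 2: 0x93 = 10010011 (10xxxxxx ✓), payload 010011.
Byte 3: 0x84 = 10000100 (10xxxxxx ✓), payload 000100.
Byte 4: 0xA0 = 10100000 (10xxxxxx ✓), payload 100000.
Concatenate: 000010011000100100000 = 0x13120 (21 bits → U+13120).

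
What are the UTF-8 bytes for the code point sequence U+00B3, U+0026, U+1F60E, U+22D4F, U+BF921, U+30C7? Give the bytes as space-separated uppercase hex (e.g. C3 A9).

U+00B3: 2-byte form → C2 B3.
U+0026: 1-byte form → 26.
U+1F60E: 4-byte form → F0 9F 98 8E.
U+22D4F: 4-byte form → F0 A2 B5 8F.
U+BF921: 4-byte form → F2 BF A4 A1.
U+30C7: 3-byte form → E3 83 87.
Concatenated (18 bytes): C2 B3 26 F0 9F 98 8E F0 A2 B5 8F F2 BF A4 A1 E3 83 87.

C2 B3 26 F0 9F 98 8E F0 A2 B5 8F F2 BF A4 A1 E3 83 87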